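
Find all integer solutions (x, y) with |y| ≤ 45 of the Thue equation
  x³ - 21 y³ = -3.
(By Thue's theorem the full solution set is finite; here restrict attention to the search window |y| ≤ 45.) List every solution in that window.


The equation is x³ - 21y³ = -3. For fixed y, x³ = 21·y³ − 3, so a solution requires the RHS to be a perfect cube.
Strategy: iterate y from -45 to 45, compute RHS = 21·y³ − 3, and check whether it is a (positive or negative) perfect cube.
Check small values of y:
  y = 0: RHS = -3 is not a perfect cube.
  y = 1: RHS = 18 is not a perfect cube.
  y = -1: RHS = -24 is not a perfect cube.
  y = 2: RHS = 165 is not a perfect cube.
  y = -2: RHS = -171 is not a perfect cube.
  y = 3: RHS = 564 is not a perfect cube.
  y = -3: RHS = -570 is not a perfect cube.
Continuing the search up to |y| = 45 finds no solutions either.
No (x, y) in the scanned range satisfies the equation.

No integer solutions with |y| ≤ 45.


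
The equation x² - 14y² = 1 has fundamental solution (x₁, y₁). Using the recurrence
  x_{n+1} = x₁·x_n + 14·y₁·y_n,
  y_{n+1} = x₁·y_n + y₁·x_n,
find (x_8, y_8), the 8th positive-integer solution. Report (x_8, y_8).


Step 1: Find the fundamental solution (x₁, y₁) of x² - 14y² = 1.
  Expand √14 as a continued fraction. a₀ = ⌊√14⌋ = 3; iterate m_{k+1} = d_k·a_k − m_k, d_{k+1} = (14 − m_{k+1}²)/d_k, a_{k+1} = ⌊(a₀ + m_{k+1})/d_{k+1}⌋ (starting m₀ = 0, d₀ = 1), with convergents p_k = a_k·p_{k-1} + p_{k-2}, q_k = a_k·q_{k-1} + q_{k-2} (p₋₁ = 1, q₋₁ = 0):
  k = 0: a₀ = 3; p₀/q₀ = 3/1; p₀² − 14·q₀² = 9 − 14 = -5.
  k = 1: m = 3, d = 5, a = ⌊(3 + 3)/5⌋ = 1; p/q = (1·3 + 1)/(1·1 + 0) = 4/1; p² − 14·q² = 16 − 14 = 2.
  k = 2: m = 2, d = 2, a = ⌊(3 + 2)/2⌋ = 2; p/q = (2·4 + 3)/(2·1 + 1) = 11/3; p² − 14·q² = 121 − 126 = -5.
  k = 3: m = 2, d = 5, a = ⌊(3 + 2)/5⌋ = 1; p/q = (1·11 + 4)/(1·3 + 1) = 15/4; p² − 14·q² = 225 − 224 = 1.
  The first convergent with p² − 14·q² = 1 gives the fundamental solution (x₁, y₁) = (15, 4).
Step 2: Apply the recurrence (x_{n+1}, y_{n+1}) = (x₁x_n + 14y₁y_n, x₁y_n + y₁x_n) repeatedly.
  From (x_1, y_1) = (15, 4): x_2 = 15·15 + 14·4·4 = 449; y_2 = 15·4 + 4·15 = 120.
  From (x_2, y_2) = (449, 120): x_3 = 15·449 + 14·4·120 = 13455; y_3 = 15·120 + 4·449 = 3596.
  From (x_3, y_3) = (13455, 3596): x_4 = 15·13455 + 14·4·3596 = 403201; y_4 = 15·3596 + 4·13455 = 107760.
  From (x_4, y_4) = (403201, 107760): x_5 = 15·403201 + 14·4·107760 = 12082575; y_5 = 15·107760 + 4·403201 = 3229204.
  From (x_5, y_5) = (12082575, 3229204): x_6 = 15·12082575 + 14·4·3229204 = 362074049; y_6 = 15·3229204 + 4·12082575 = 96768360.
  From (x_6, y_6) = (362074049, 96768360): x_7 = 15·362074049 + 14·4·96768360 = 10850138895; y_7 = 15·96768360 + 4·362074049 = 2899821596.
  From (x_7, y_7) = (10850138895, 2899821596): x_8 = 15·10850138895 + 14·4·2899821596 = 325142092801; y_8 = 15·2899821596 + 4·10850138895 = 86897879520.
Step 3: Verify x_8² - 14·y_8² = 105717380511014096025601 - 105717380511014096025600 = 1 (should be 1). ✓

(x_1, y_1) = (15, 4); (x_8, y_8) = (325142092801, 86897879520).


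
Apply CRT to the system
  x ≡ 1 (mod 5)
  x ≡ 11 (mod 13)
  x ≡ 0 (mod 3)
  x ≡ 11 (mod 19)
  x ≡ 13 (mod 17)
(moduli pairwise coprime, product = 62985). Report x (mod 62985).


Product of moduli M = 5 · 13 · 3 · 19 · 17 = 62985.
Merge one congruence at a time:
  Start: x ≡ 1 (mod 5).
  Combine with x ≡ 11 (mod 13); new modulus lcm = 65.
    Write x = 1 + 5·t and substitute into x ≡ 11 (mod 13): 5·t ≡ 11 − 1 = 10 (mod 13).
    The inverse of 5 mod 13 is 8 (since 5·8 = 40 = 3·13 + 1), so t ≡ 8·10 = 80 ≡ 2 (mod 13).
    Then x = 1 + 5·2 = 11, valid modulo lcm(5, 13) = 65: x ≡ 11 (mod 65).
  Combine with x ≡ 0 (mod 3); new modulus lcm = 195.
    Write x = 11 + 65·t and substitute into x ≡ 0 (mod 3): 65·t ≡ 0 − 11 = -11 (mod 3).
    Reduce coefficients mod 3: 2·t ≡ 1 (mod 3).
    The inverse of 2 mod 3 is 2 (since 2·2 = 4 = 1·3 + 1), so t ≡ 2·1 = 2 ≡ 2 (mod 3).
    Then x = 11 + 65·2 = 141, valid modulo lcm(65, 3) = 195: x ≡ 141 (mod 195).
  Combine with x ≡ 11 (mod 19); new modulus lcm = 3705.
    Write x = 141 + 195·t and substitute into x ≡ 11 (mod 19): 195·t ≡ 11 − 141 = -130 (mod 19).
    Reduce coefficients mod 19: 5·t ≡ 3 (mod 19).
    The inverse of 5 mod 19 is 4 (since 5·4 = 20 = 1·19 + 1), so t ≡ 4·3 = 12 ≡ 12 (mod 19).
    Then x = 141 + 195·12 = 2481, valid modulo lcm(195, 19) = 3705: x ≡ 2481 (mod 3705).
  Combine with x ≡ 13 (mod 17); new modulus lcm = 62985.
    Write x = 2481 + 3705·t and substitute into x ≡ 13 (mod 17): 3705·t ≡ 13 − 2481 = -2468 (mod 17).
    Reduce coefficients mod 17: 16·t ≡ 14 (mod 17).
    The inverse of 16 mod 17 is 16 (since 16·16 = 256 = 15·17 + 1), so t ≡ 16·14 = 224 ≡ 3 (mod 17).
    Then x = 2481 + 3705·3 = 13596, valid modulo lcm(3705, 17) = 62985: x ≡ 13596 (mod 62985).
Verify against each original: 13596 mod 5 = 1, 13596 mod 13 = 11, 13596 mod 3 = 0, 13596 mod 19 = 11, 13596 mod 17 = 13.

x ≡ 13596 (mod 62985).


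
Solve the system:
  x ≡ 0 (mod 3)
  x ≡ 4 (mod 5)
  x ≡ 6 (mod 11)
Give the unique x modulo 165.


Moduli 3, 5, 11 are pairwise coprime; by CRT there is a unique solution modulo M = 3 · 5 · 11 = 165.
Solve pairwise, accumulating the modulus:
  Start with x ≡ 0 (mod 3).
  Combine with x ≡ 4 (mod 5): since gcd(3, 5) = 1, we get a unique residue mod 15.
    Write x = 0 + 3·t and substitute into x ≡ 4 (mod 5): 3·t ≡ 4 − 0 = 4 (mod 5).
    The inverse of 3 mod 5 is 2 (since 3·2 = 6 = 1·5 + 1), so t ≡ 2·4 = 8 ≡ 3 (mod 5).
    Then x = 0 + 3·3 = 9, valid modulo lcm(3, 5) = 15: x ≡ 9 (mod 15).
  Combine with x ≡ 6 (mod 11): since gcd(15, 11) = 1, we get a unique residue mod 165.
    Write x = 9 + 15·t and substitute into x ≡ 6 (mod 11): 15·t ≡ 6 − 9 = -3 (mod 11).
    Reduce coefficients mod 11: 4·t ≡ 8 (mod 11).
    The inverse of 4 mod 11 is 3 (since 4·3 = 12 = 1·11 + 1), so t ≡ 3·8 = 24 ≡ 2 (mod 11).
    Then x = 9 + 15·2 = 39, valid modulo lcm(15, 11) = 165: x ≡ 39 (mod 165).
Verify: 39 mod 3 = 0 ✓, 39 mod 5 = 4 ✓, 39 mod 11 = 6 ✓.

x ≡ 39 (mod 165).


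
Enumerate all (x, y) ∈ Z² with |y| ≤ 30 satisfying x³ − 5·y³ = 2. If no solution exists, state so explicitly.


The equation is x³ - 5y³ = 2. For fixed y, x³ = 5·y³ + 2, so a solution requires the RHS to be a perfect cube.
Strategy: iterate y from -30 to 30, compute RHS = 5·y³ + 2, and check whether it is a (positive or negative) perfect cube.
Check small values of y:
  y = 0: RHS = 2 is not a perfect cube.
  y = 1: RHS = 7 is not a perfect cube.
  y = -1: RHS = -3 is not a perfect cube.
  y = 2: RHS = 42 is not a perfect cube.
  y = -2: RHS = -38 is not a perfect cube.
  y = 3: RHS = 137 is not a perfect cube.
  y = -3: RHS = -133 is not a perfect cube.
Continuing the search up to |y| = 30 finds no solutions either.
No (x, y) in the scanned range satisfies the equation.

No integer solutions with |y| ≤ 30.


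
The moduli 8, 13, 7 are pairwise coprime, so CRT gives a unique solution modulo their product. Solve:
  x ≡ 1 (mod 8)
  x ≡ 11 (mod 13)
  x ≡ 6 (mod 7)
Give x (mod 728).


Moduli 8, 13, 7 are pairwise coprime; by CRT there is a unique solution modulo M = 8 · 13 · 7 = 728.
Solve pairwise, accumulating the modulus:
  Start with x ≡ 1 (mod 8).
  Combine with x ≡ 11 (mod 13): since gcd(8, 13) = 1, we get a unique residue mod 104.
    Write x = 1 + 8·t and substitute into x ≡ 11 (mod 13): 8·t ≡ 11 − 1 = 10 (mod 13).
    The inverse of 8 mod 13 is 5 (since 8·5 = 40 = 3·13 + 1), so t ≡ 5·10 = 50 ≡ 11 (mod 13).
    Then x = 1 + 8·11 = 89, valid modulo lcm(8, 13) = 104: x ≡ 89 (mod 104).
  Combine with x ≡ 6 (mod 7): since gcd(104, 7) = 1, we get a unique residue mod 728.
    Write x = 89 + 104·t and substitute into x ≡ 6 (mod 7): 104·t ≡ 6 − 89 = -83 (mod 7).
    Reduce coefficients mod 7: 6·t ≡ 1 (mod 7).
    The inverse of 6 mod 7 is 6 (since 6·6 = 36 = 5·7 + 1), so t ≡ 6·1 = 6 ≡ 6 (mod 7).
    Then x = 89 + 104·6 = 713, valid modulo lcm(104, 7) = 728: x ≡ 713 (mod 728).
Verify: 713 mod 8 = 1 ✓, 713 mod 13 = 11 ✓, 713 mod 7 = 6 ✓.

x ≡ 713 (mod 728).


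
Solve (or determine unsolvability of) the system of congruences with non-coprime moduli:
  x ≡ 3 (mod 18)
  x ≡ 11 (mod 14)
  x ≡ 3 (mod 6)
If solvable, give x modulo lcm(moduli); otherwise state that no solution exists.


Moduli 18, 14, 6 are not pairwise coprime, so CRT works modulo lcm(m_i) when all pairwise compatibility conditions hold.
Pairwise compatibility: gcd(m_i, m_j) must divide a_i - a_j for every pair.
Merge one congruence at a time:
  Start: x ≡ 3 (mod 18).
  Combine with x ≡ 11 (mod 14): gcd(18, 14) = 2; 11 - 3 = 8, which IS divisible by 2, so compatible.
    Write x = 3 + 18·t and substitute into x ≡ 11 (mod 14): 18·t ≡ 11 − 3 = 8 (mod 14).
    Divide the congruence (and modulus) by g = 2: 9·t ≡ 4 (mod 7).
    Reduce coefficients mod 7: 2·t ≡ 4 (mod 7).
    The inverse of 2 mod 7 is 4 (since 2·4 = 8 = 1·7 + 1), so t ≡ 4·4 = 16 ≡ 2 (mod 7).
    Then x = 3 + 18·2 = 39, valid modulo lcm(18, 14) = 126: x ≡ 39 (mod 126).
  Combine with x ≡ 3 (mod 6): gcd(126, 6) = 6; 3 - 39 = -36, which IS divisible by 6, so compatible.
    Write x = 39 + 126·t and substitute into x ≡ 3 (mod 6): 126·t ≡ 3 − 39 = -36 (mod 6).
    Divide the congruence (and modulus) by g = 6: 21·t ≡ -6 (mod 1).
    Modulo 1 every t works; take t = 0.
    Then x = 39 + 126·0 = 39, valid modulo lcm(126, 6) = 126: x ≡ 39 (mod 126).
Verify: 39 mod 18 = 3, 39 mod 14 = 11, 39 mod 6 = 3.

x ≡ 39 (mod 126).


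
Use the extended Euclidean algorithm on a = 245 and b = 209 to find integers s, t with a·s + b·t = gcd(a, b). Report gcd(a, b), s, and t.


Euclidean algorithm on (245, 209) — divide until remainder is 0:
  245 = 1 · 209 + 36
  209 = 5 · 36 + 29
  36 = 1 · 29 + 7
  29 = 4 · 7 + 1
  7 = 7 · 1 + 0
gcd(245, 209) = 1.
Track Bezout coefficients alongside the remainders: start with r₀ = 245 = a·1 + b·0 (s = 1, t = 0) and r₁ = 209 = a·0 + b·1 (s = 0, t = 1); each new remainder r_{k+1} = r_{k-1} − q_k·r_k inherits s_{k+1} = s_{k-1} − q_k·s_k, t_{k+1} = t_{k-1} − q_k·t_k, so r_k = a·s_k + b·t_k at every step:
  q = 1: r = 36, s = 1 − 1·0 = 1, t = 0 − 1·1 = -1  (check: 245·1 + 209·(-1) = 36)
  q = 5: r = 29, s = 0 − 5·1 = -5, t = 1 − 5·(-1) = 6  (check: 245·(-5) + 209·6 = 29)
  q = 1: r = 7, s = 1 − 1·(-5) = 6, t = -1 − 1·6 = -7  (check: 245·6 + 209·(-7) = 7)
  q = 4: r = 1, s = -5 − 4·6 = -29, t = 6 − 4·(-7) = 34  (check: 245·(-29) + 209·34 = 1)
The row with r = 1 (the gcd) gives the Bezout coefficients s = -29, t = 34.
Result: 245 · (-29) + 209 · (34) = 1.

gcd(245, 209) = 1; s = -29, t = 34 (check: 245·(-29) + 209·34 = 1).


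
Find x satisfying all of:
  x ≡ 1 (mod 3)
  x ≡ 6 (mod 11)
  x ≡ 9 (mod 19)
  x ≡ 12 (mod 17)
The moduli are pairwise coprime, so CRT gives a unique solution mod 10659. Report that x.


Product of moduli M = 3 · 11 · 19 · 17 = 10659.
Merge one congruence at a time:
  Start: x ≡ 1 (mod 3).
  Combine with x ≡ 6 (mod 11); new modulus lcm = 33.
    Write x = 1 + 3·t and substitute into x ≡ 6 (mod 11): 3·t ≡ 6 − 1 = 5 (mod 11).
    The inverse of 3 mod 11 is 4 (since 3·4 = 12 = 1·11 + 1), so t ≡ 4·5 = 20 ≡ 9 (mod 11).
    Then x = 1 + 3·9 = 28, valid modulo lcm(3, 11) = 33: x ≡ 28 (mod 33).
  Combine with x ≡ 9 (mod 19); new modulus lcm = 627.
    Write x = 28 + 33·t and substitute into x ≡ 9 (mod 19): 33·t ≡ 9 − 28 = -19 (mod 19).
    Reduce coefficients mod 19: 14·t ≡ 0 (mod 19).
    The inverse of 14 mod 19 is 15 (since 14·15 = 210 = 11·19 + 1), so t ≡ 15·0 = 0 ≡ 0 (mod 19).
    Then x = 28 + 33·0 = 28, valid modulo lcm(33, 19) = 627: x ≡ 28 (mod 627).
  Combine with x ≡ 12 (mod 17); new modulus lcm = 10659.
    Write x = 28 + 627·t and substitute into x ≡ 12 (mod 17): 627·t ≡ 12 − 28 = -16 (mod 17).
    Reduce coefficients mod 17: 15·t ≡ 1 (mod 17).
    The inverse of 15 mod 17 is 8 (since 15·8 = 120 = 7·17 + 1), so t ≡ 8·1 = 8 ≡ 8 (mod 17).
    Then x = 28 + 627·8 = 5044, valid modulo lcm(627, 17) = 10659: x ≡ 5044 (mod 10659).
Verify against each original: 5044 mod 3 = 1, 5044 mod 11 = 6, 5044 mod 19 = 9, 5044 mod 17 = 12.

x ≡ 5044 (mod 10659).


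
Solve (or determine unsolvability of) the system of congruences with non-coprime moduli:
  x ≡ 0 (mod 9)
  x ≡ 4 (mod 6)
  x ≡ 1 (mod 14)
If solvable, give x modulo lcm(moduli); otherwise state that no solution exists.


Moduli 9, 6, 14 are not pairwise coprime, so CRT works modulo lcm(m_i) when all pairwise compatibility conditions hold.
Pairwise compatibility: gcd(m_i, m_j) must divide a_i - a_j for every pair.
Merge one congruence at a time:
  Start: x ≡ 0 (mod 9).
  Combine with x ≡ 4 (mod 6): gcd(9, 6) = 3, and 4 - 0 = 4 is NOT divisible by 3.
    ⇒ system is inconsistent (no integer solution).

No solution (the system is inconsistent).


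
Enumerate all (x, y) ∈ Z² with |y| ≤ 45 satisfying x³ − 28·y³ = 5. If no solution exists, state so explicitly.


The equation is x³ - 28y³ = 5. For fixed y, x³ = 28·y³ + 5, so a solution requires the RHS to be a perfect cube.
Strategy: iterate y from -45 to 45, compute RHS = 28·y³ + 5, and check whether it is a (positive or negative) perfect cube.
Check small values of y:
  y = 0: RHS = 5 is not a perfect cube.
  y = 1: RHS = 33 is not a perfect cube.
  y = -1: RHS = -23 is not a perfect cube.
  y = 2: RHS = 229 is not a perfect cube.
  y = -2: RHS = -219 is not a perfect cube.
  y = 3: RHS = 761 is not a perfect cube.
  y = -3: RHS = -751 is not a perfect cube.
Continuing the search up to |y| = 45 finds no solutions either.
No (x, y) in the scanned range satisfies the equation.

No integer solutions with |y| ≤ 45.


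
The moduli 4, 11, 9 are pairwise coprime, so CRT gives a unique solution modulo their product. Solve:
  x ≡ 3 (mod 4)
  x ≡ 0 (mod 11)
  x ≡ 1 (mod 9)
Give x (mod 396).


Moduli 4, 11, 9 are pairwise coprime; by CRT there is a unique solution modulo M = 4 · 11 · 9 = 396.
Solve pairwise, accumulating the modulus:
  Start with x ≡ 3 (mod 4).
  Combine with x ≡ 0 (mod 11): since gcd(4, 11) = 1, we get a unique residue mod 44.
    Write x = 3 + 4·t and substitute into x ≡ 0 (mod 11): 4·t ≡ 0 − 3 = -3 (mod 11).
    Reduce coefficients mod 11: 4·t ≡ 8 (mod 11).
    The inverse of 4 mod 11 is 3 (since 4·3 = 12 = 1·11 + 1), so t ≡ 3·8 = 24 ≡ 2 (mod 11).
    Then x = 3 + 4·2 = 11, valid modulo lcm(4, 11) = 44: x ≡ 11 (mod 44).
  Combine with x ≡ 1 (mod 9): since gcd(44, 9) = 1, we get a unique residue mod 396.
    Write x = 11 + 44·t and substitute into x ≡ 1 (mod 9): 44·t ≡ 1 − 11 = -10 (mod 9).
    Reduce coefficients mod 9: 8·t ≡ 8 (mod 9).
    The inverse of 8 mod 9 is 8 (since 8·8 = 64 = 7·9 + 1), so t ≡ 8·8 = 64 ≡ 1 (mod 9).
    Then x = 11 + 44·1 = 55, valid modulo lcm(44, 9) = 396: x ≡ 55 (mod 396).
Verify: 55 mod 4 = 3 ✓, 55 mod 11 = 0 ✓, 55 mod 9 = 1 ✓.

x ≡ 55 (mod 396).


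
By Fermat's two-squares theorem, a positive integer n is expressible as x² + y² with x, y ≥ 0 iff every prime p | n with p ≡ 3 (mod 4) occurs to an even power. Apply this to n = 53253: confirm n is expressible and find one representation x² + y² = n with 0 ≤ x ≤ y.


Step 1: Factor n = 53253 = 3^2 · 61 · 97.
Step 2: Check the mod-4 condition on each prime factor: 3 ≡ 3 (mod 4), exponent 2 (must be even); 61 ≡ 1 (mod 4), exponent 1; 97 ≡ 1 (mod 4), exponent 1.
All primes ≡ 3 (mod 4) appear to even exponent (or don't appear), so by the two-squares theorem n IS expressible as a sum of two squares.
Step 3: Build a representation. Group n = k² · m with k = 3 and m = 61 · 97 = 5917 (a product of primes ≡ 1 (mod 4)); a representation of m scales to one of n via (k·x)² + (k·y)² = k²(x² + y²). Each prime p ≡ 1 (mod 4) is itself a sum of two squares; find a² by testing p − a² for a perfect square:
  61: 61 − 1² = 60, 61 − 2² = 57, 61 − 3² = 52, 61 − 4² = 45, 61 − 5² = 36 = 6² ⇒ 61 = 5² + 6².
  97: 97 − 1² = 96, 97 − 2² = 93, 97 − 3² = 88, 97 − 4² = 81 = 9² ⇒ 97 = 4² + 9².
  Combine using the Brahmagupta–Fibonacci identity (a² + b²)(c² + d²) = (ac − bd)² + (ad + bc)² = (ac + bd)² + (ad − bc)²:
  61 · 97 = 5917: from (5² + 6²)(4² + 9²), take (5·4 − 6·9, 5·9 + 6·4) = (20 − 54, 45 + 24) = (-34, 69); dropping signs (only squares matter) gives (34, 69); check 34² + 69² = 1156 + 4761 = 5917 ✓.
  Scale by k = 3: (3·34, 3·69) = (102, 207).
Step 4: Order so x ≤ y and verify: 102² + 207² = 10404 + 42849 = 53253 = n. ✓

n = 53253 = 102² + 207² (one valid representation with x ≤ y).


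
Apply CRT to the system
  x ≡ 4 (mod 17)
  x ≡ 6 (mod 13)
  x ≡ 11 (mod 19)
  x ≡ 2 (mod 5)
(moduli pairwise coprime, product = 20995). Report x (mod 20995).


Product of moduli M = 17 · 13 · 19 · 5 = 20995.
Merge one congruence at a time:
  Start: x ≡ 4 (mod 17).
  Combine with x ≡ 6 (mod 13); new modulus lcm = 221.
    Write x = 4 + 17·t and substitute into x ≡ 6 (mod 13): 17·t ≡ 6 − 4 = 2 (mod 13).
    Reduce coefficients mod 13: 4·t ≡ 2 (mod 13).
    The inverse of 4 mod 13 is 10 (since 4·10 = 40 = 3·13 + 1), so t ≡ 10·2 = 20 ≡ 7 (mod 13).
    Then x = 4 + 17·7 = 123, valid modulo lcm(17, 13) = 221: x ≡ 123 (mod 221).
  Combine with x ≡ 11 (mod 19); new modulus lcm = 4199.
    Write x = 123 + 221·t and substitute into x ≡ 11 (mod 19): 221·t ≡ 11 − 123 = -112 (mod 19).
    Reduce coefficients mod 19: 12·t ≡ 2 (mod 19).
    The inverse of 12 mod 19 is 8 (since 12·8 = 96 = 5·19 + 1), so t ≡ 8·2 = 16 ≡ 16 (mod 19).
    Then x = 123 + 221·16 = 3659, valid modulo lcm(221, 19) = 4199: x ≡ 3659 (mod 4199).
  Combine with x ≡ 2 (mod 5); new modulus lcm = 20995.
    Write x = 3659 + 4199·t and substitute into x ≡ 2 (mod 5): 4199·t ≡ 2 − 3659 = -3657 (mod 5).
    Reduce coefficients mod 5: 4·t ≡ 3 (mod 5).
    The inverse of 4 mod 5 is 4 (since 4·4 = 16 = 3·5 + 1), so t ≡ 4·3 = 12 ≡ 2 (mod 5).
    Then x = 3659 + 4199·2 = 12057, valid modulo lcm(4199, 5) = 20995: x ≡ 12057 (mod 20995).
Verify against each original: 12057 mod 17 = 4, 12057 mod 13 = 6, 12057 mod 19 = 11, 12057 mod 5 = 2.

x ≡ 12057 (mod 20995).


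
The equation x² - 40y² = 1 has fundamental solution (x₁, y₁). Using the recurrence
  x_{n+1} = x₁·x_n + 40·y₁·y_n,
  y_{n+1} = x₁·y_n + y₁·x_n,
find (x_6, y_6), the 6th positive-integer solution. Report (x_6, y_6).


Step 1: Find the fundamental solution (x₁, y₁) of x² - 40y² = 1.
  Expand √40 as a continued fraction. a₀ = ⌊√40⌋ = 6; iterate m_{k+1} = d_k·a_k − m_k, d_{k+1} = (40 − m_{k+1}²)/d_k, a_{k+1} = ⌊(a₀ + m_{k+1})/d_{k+1}⌋ (starting m₀ = 0, d₀ = 1), with convergents p_k = a_k·p_{k-1} + p_{k-2}, q_k = a_k·q_{k-1} + q_{k-2} (p₋₁ = 1, q₋₁ = 0):
  k = 0: a₀ = 6; p₀/q₀ = 6/1; p₀² − 40·q₀² = 36 − 40 = -4.
  k = 1: m = 6, d = 4, a = ⌊(6 + 6)/4⌋ = 3; p/q = (3·6 + 1)/(3·1 + 0) = 19/3; p² − 40·q² = 361 − 360 = 1.
  The first convergent with p² − 40·q² = 1 gives the fundamental solution (x₁, y₁) = (19, 3).
Step 2: Apply the recurrence (x_{n+1}, y_{n+1}) = (x₁x_n + 40y₁y_n, x₁y_n + y₁x_n) repeatedly.
  From (x_1, y_1) = (19, 3): x_2 = 19·19 + 40·3·3 = 721; y_2 = 19·3 + 3·19 = 114.
  From (x_2, y_2) = (721, 114): x_3 = 19·721 + 40·3·114 = 27379; y_3 = 19·114 + 3·721 = 4329.
  From (x_3, y_3) = (27379, 4329): x_4 = 19·27379 + 40·3·4329 = 1039681; y_4 = 19·4329 + 3·27379 = 164388.
  From (x_4, y_4) = (1039681, 164388): x_5 = 19·1039681 + 40·3·164388 = 39480499; y_5 = 19·164388 + 3·1039681 = 6242415.
  From (x_5, y_5) = (39480499, 6242415): x_6 = 19·39480499 + 40·3·6242415 = 1499219281; y_6 = 19·6242415 + 3·39480499 = 237047382.
Step 3: Verify x_6² - 40·y_6² = 2247658452522156961 - 2247658452522156960 = 1 (should be 1). ✓

(x_1, y_1) = (19, 3); (x_6, y_6) = (1499219281, 237047382).


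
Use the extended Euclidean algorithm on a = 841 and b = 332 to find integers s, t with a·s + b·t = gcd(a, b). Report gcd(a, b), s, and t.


Euclidean algorithm on (841, 332) — divide until remainder is 0:
  841 = 2 · 332 + 177
  332 = 1 · 177 + 155
  177 = 1 · 155 + 22
  155 = 7 · 22 + 1
  22 = 22 · 1 + 0
gcd(841, 332) = 1.
Track Bezout coefficients alongside the remainders: start with r₀ = 841 = a·1 + b·0 (s = 1, t = 0) and r₁ = 332 = a·0 + b·1 (s = 0, t = 1); each new remainder r_{k+1} = r_{k-1} − q_k·r_k inherits s_{k+1} = s_{k-1} − q_k·s_k, t_{k+1} = t_{k-1} − q_k·t_k, so r_k = a·s_k + b·t_k at every step:
  q = 2: r = 177, s = 1 − 2·0 = 1, t = 0 − 2·1 = -2  (check: 841·1 + 332·(-2) = 177)
  q = 1: r = 155, s = 0 − 1·1 = -1, t = 1 − 1·(-2) = 3  (check: 841·(-1) + 332·3 = 155)
  q = 1: r = 22, s = 1 − 1·(-1) = 2, t = -2 − 1·3 = -5  (check: 841·2 + 332·(-5) = 22)
  q = 7: r = 1, s = -1 − 7·2 = -15, t = 3 − 7·(-5) = 38  (check: 841·(-15) + 332·38 = 1)
The row with r = 1 (the gcd) gives the Bezout coefficients s = -15, t = 38.
Result: 841 · (-15) + 332 · (38) = 1.

gcd(841, 332) = 1; s = -15, t = 38 (check: 841·(-15) + 332·38 = 1).


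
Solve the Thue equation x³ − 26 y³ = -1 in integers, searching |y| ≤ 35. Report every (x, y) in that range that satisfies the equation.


The equation is x³ - 26y³ = -1. For fixed y, x³ = 26·y³ − 1, so a solution requires the RHS to be a perfect cube.
Strategy: iterate y from -35 to 35, compute RHS = 26·y³ − 1, and check whether it is a (positive or negative) perfect cube.
Check small values of y:
  y = 0: RHS = -1 = (-1)³ ⇒ x = -1 works.
  y = 1: RHS = 25 is not a perfect cube.
  y = -1: RHS = -27 = (-3)³ ⇒ x = -3 works.
  y = 2: RHS = 207 is not a perfect cube.
  y = -2: RHS = -209 is not a perfect cube.
  y = 3: RHS = 701 is not a perfect cube.
  y = -3: RHS = -703 is not a perfect cube.
Continuing the search up to |y| = 35 finds no further solutions beyond those listed.
Collected solutions: (-1, 0), (-3, -1).

Solutions (with |y| ≤ 35): (-1, 0), (-3, -1).


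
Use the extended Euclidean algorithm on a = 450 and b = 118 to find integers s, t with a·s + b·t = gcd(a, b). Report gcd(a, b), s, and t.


Euclidean algorithm on (450, 118) — divide until remainder is 0:
  450 = 3 · 118 + 96
  118 = 1 · 96 + 22
  96 = 4 · 22 + 8
  22 = 2 · 8 + 6
  8 = 1 · 6 + 2
  6 = 3 · 2 + 0
gcd(450, 118) = 2.
Track Bezout coefficients alongside the remainders: start with r₀ = 450 = a·1 + b·0 (s = 1, t = 0) and r₁ = 118 = a·0 + b·1 (s = 0, t = 1); each new remainder r_{k+1} = r_{k-1} − q_k·r_k inherits s_{k+1} = s_{k-1} − q_k·s_k, t_{k+1} = t_{k-1} − q_k·t_k, so r_k = a·s_k + b·t_k at every step:
  q = 3: r = 96, s = 1 − 3·0 = 1, t = 0 − 3·1 = -3  (check: 450·1 + 118·(-3) = 96)
  q = 1: r = 22, s = 0 − 1·1 = -1, t = 1 − 1·(-3) = 4  (check: 450·(-1) + 118·4 = 22)
  q = 4: r = 8, s = 1 − 4·(-1) = 5, t = -3 − 4·4 = -19  (check: 450·5 + 118·(-19) = 8)
  q = 2: r = 6, s = -1 − 2·5 = -11, t = 4 − 2·(-19) = 42  (check: 450·(-11) + 118·42 = 6)
  q = 1: r = 2, s = 5 − 1·(-11) = 16, t = -19 − 1·42 = -61  (check: 450·16 + 118·(-61) = 2)
The row with r = 2 (the gcd) gives the Bezout coefficients s = 16, t = -61.
Result: 450 · (16) + 118 · (-61) = 2.

gcd(450, 118) = 2; s = 16, t = -61 (check: 450·16 + 118·(-61) = 2).


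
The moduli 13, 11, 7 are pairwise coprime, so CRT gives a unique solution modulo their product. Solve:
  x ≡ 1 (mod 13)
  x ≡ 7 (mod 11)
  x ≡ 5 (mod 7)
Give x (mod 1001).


Moduli 13, 11, 7 are pairwise coprime; by CRT there is a unique solution modulo M = 13 · 11 · 7 = 1001.
Solve pairwise, accumulating the modulus:
  Start with x ≡ 1 (mod 13).
  Combine with x ≡ 7 (mod 11): since gcd(13, 11) = 1, we get a unique residue mod 143.
    Write x = 1 + 13·t and substitute into x ≡ 7 (mod 11): 13·t ≡ 7 − 1 = 6 (mod 11).
    Reduce coefficients mod 11: 2·t ≡ 6 (mod 11).
    The inverse of 2 mod 11 is 6 (since 2·6 = 12 = 1·11 + 1), so t ≡ 6·6 = 36 ≡ 3 (mod 11).
    Then x = 1 + 13·3 = 40, valid modulo lcm(13, 11) = 143: x ≡ 40 (mod 143).
  Combine with x ≡ 5 (mod 7): since gcd(143, 7) = 1, we get a unique residue mod 1001.
    Write x = 40 + 143·t and substitute into x ≡ 5 (mod 7): 143·t ≡ 5 − 40 = -35 (mod 7).
    Reduce coefficients mod 7: 3·t ≡ 0 (mod 7).
    The inverse of 3 mod 7 is 5 (since 3·5 = 15 = 2·7 + 1), so t ≡ 5·0 = 0 ≡ 0 (mod 7).
    Then x = 40 + 143·0 = 40, valid modulo lcm(143, 7) = 1001: x ≡ 40 (mod 1001).
Verify: 40 mod 13 = 1 ✓, 40 mod 11 = 7 ✓, 40 mod 7 = 5 ✓.

x ≡ 40 (mod 1001).


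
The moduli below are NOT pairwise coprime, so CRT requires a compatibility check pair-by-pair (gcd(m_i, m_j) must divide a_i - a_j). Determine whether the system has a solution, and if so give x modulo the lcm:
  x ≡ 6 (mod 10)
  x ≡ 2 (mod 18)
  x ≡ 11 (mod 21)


Moduli 10, 18, 21 are not pairwise coprime, so CRT works modulo lcm(m_i) when all pairwise compatibility conditions hold.
Pairwise compatibility: gcd(m_i, m_j) must divide a_i - a_j for every pair.
Merge one congruence at a time:
  Start: x ≡ 6 (mod 10).
  Combine with x ≡ 2 (mod 18): gcd(10, 18) = 2; 2 - 6 = -4, which IS divisible by 2, so compatible.
    Write x = 6 + 10·t and substitute into x ≡ 2 (mod 18): 10·t ≡ 2 − 6 = -4 (mod 18).
    Divide the congruence (and modulus) by g = 2: 5·t ≡ -2 (mod 9).
    Reduce coefficients mod 9: 5·t ≡ 7 (mod 9).
    The inverse of 5 mod 9 is 2 (since 5·2 = 10 = 1·9 + 1), so t ≡ 2·7 = 14 ≡ 5 (mod 9).
    Then x = 6 + 10·5 = 56, valid modulo lcm(10, 18) = 90: x ≡ 56 (mod 90).
  Combine with x ≡ 11 (mod 21): gcd(90, 21) = 3; 11 - 56 = -45, which IS divisible by 3, so compatible.
    Write x = 56 + 90·t and substitute into x ≡ 11 (mod 21): 90·t ≡ 11 − 56 = -45 (mod 21).
    Divide the congruence (and modulus) by g = 3: 30·t ≡ -15 (mod 7).
    Reduce coefficients mod 7: 2·t ≡ 6 (mod 7).
    The inverse of 2 mod 7 is 4 (since 2·4 = 8 = 1·7 + 1), so t ≡ 4·6 = 24 ≡ 3 (mod 7).
    Then x = 56 + 90·3 = 326, valid modulo lcm(90, 21) = 630: x ≡ 326 (mod 630).
Verify: 326 mod 10 = 6, 326 mod 18 = 2, 326 mod 21 = 11.

x ≡ 326 (mod 630).


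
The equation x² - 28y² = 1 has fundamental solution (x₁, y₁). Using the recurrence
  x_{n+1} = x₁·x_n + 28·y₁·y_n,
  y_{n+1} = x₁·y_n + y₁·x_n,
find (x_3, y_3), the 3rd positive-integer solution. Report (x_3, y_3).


Step 1: Find the fundamental solution (x₁, y₁) of x² - 28y² = 1.
  Expand √28 as a continued fraction. a₀ = ⌊√28⌋ = 5; iterate m_{k+1} = d_k·a_k − m_k, d_{k+1} = (28 − m_{k+1}²)/d_k, a_{k+1} = ⌊(a₀ + m_{k+1})/d_{k+1}⌋ (starting m₀ = 0, d₀ = 1), with convergents p_k = a_k·p_{k-1} + p_{k-2}, q_k = a_k·q_{k-1} + q_{k-2} (p₋₁ = 1, q₋₁ = 0):
  k = 0: a₀ = 5; p₀/q₀ = 5/1; p₀² − 28·q₀² = 25 − 28 = -3.
  k = 1: m = 5, d = 3, a = ⌊(5 + 5)/3⌋ = 3; p/q = (3·5 + 1)/(3·1 + 0) = 16/3; p² − 28·q² = 256 − 252 = 4.
  k = 2: m = 4, d = 4, a = ⌊(5 + 4)/4⌋ = 2; p/q = (2·16 + 5)/(2·3 + 1) = 37/7; p² − 28·q² = 1369 − 1372 = -3.
  k = 3: m = 4, d = 3, a = ⌊(5 + 4)/3⌋ = 3; p/q = (3·37 + 16)/(3·7 + 3) = 127/24; p² − 28·q² = 16129 − 16128 = 1.
  The first convergent with p² − 28·q² = 1 gives the fundamental solution (x₁, y₁) = (127, 24).
Step 2: Apply the recurrence (x_{n+1}, y_{n+1}) = (x₁x_n + 28y₁y_n, x₁y_n + y₁x_n) repeatedly.
  From (x_1, y_1) = (127, 24): x_2 = 127·127 + 28·24·24 = 32257; y_2 = 127·24 + 24·127 = 6096.
  From (x_2, y_2) = (32257, 6096): x_3 = 127·32257 + 28·24·6096 = 8193151; y_3 = 127·6096 + 24·32257 = 1548360.
Step 3: Verify x_3² - 28·y_3² = 67127723308801 - 67127723308800 = 1 (should be 1). ✓

(x_1, y_1) = (127, 24); (x_3, y_3) = (8193151, 1548360).


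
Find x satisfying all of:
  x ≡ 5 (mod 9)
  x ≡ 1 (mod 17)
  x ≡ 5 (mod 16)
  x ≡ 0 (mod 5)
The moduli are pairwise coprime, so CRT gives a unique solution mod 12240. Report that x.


Product of moduli M = 9 · 17 · 16 · 5 = 12240.
Merge one congruence at a time:
  Start: x ≡ 5 (mod 9).
  Combine with x ≡ 1 (mod 17); new modulus lcm = 153.
    Write x = 5 + 9·t and substitute into x ≡ 1 (mod 17): 9·t ≡ 1 − 5 = -4 (mod 17).
    Reduce coefficients mod 17: 9·t ≡ 13 (mod 17).
    The inverse of 9 mod 17 is 2 (since 9·2 = 18 = 1·17 + 1), so t ≡ 2·13 = 26 ≡ 9 (mod 17).
    Then x = 5 + 9·9 = 86, valid modulo lcm(9, 17) = 153: x ≡ 86 (mod 153).
  Combine with x ≡ 5 (mod 16); new modulus lcm = 2448.
    Write x = 86 + 153·t and substitute into x ≡ 5 (mod 16): 153·t ≡ 5 − 86 = -81 (mod 16).
    Reduce coefficients mod 16: 9·t ≡ 15 (mod 16).
    The inverse of 9 mod 16 is 9 (since 9·9 = 81 = 5·16 + 1), so t ≡ 9·15 = 135 ≡ 7 (mod 16).
    Then x = 86 + 153·7 = 1157, valid modulo lcm(153, 16) = 2448: x ≡ 1157 (mod 2448).
  Combine with x ≡ 0 (mod 5); new modulus lcm = 12240.
    Write x = 1157 + 2448·t and substitute into x ≡ 0 (mod 5): 2448·t ≡ 0 − 1157 = -1157 (mod 5).
    Reduce coefficients mod 5: 3·t ≡ 3 (mod 5).
    The inverse of 3 mod 5 is 2 (since 3·2 = 6 = 1·5 + 1), so t ≡ 2·3 = 6 ≡ 1 (mod 5).
    Then x = 1157 + 2448·1 = 3605, valid modulo lcm(2448, 5) = 12240: x ≡ 3605 (mod 12240).
Verify against each original: 3605 mod 9 = 5, 3605 mod 17 = 1, 3605 mod 16 = 5, 3605 mod 5 = 0.

x ≡ 3605 (mod 12240).


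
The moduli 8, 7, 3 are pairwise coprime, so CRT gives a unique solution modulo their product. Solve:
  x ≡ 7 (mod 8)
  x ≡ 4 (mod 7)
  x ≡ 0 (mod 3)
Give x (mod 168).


Moduli 8, 7, 3 are pairwise coprime; by CRT there is a unique solution modulo M = 8 · 7 · 3 = 168.
Solve pairwise, accumulating the modulus:
  Start with x ≡ 7 (mod 8).
  Combine with x ≡ 4 (mod 7): since gcd(8, 7) = 1, we get a unique residue mod 56.
    Write x = 7 + 8·t and substitute into x ≡ 4 (mod 7): 8·t ≡ 4 − 7 = -3 (mod 7).
    Reduce coefficients mod 7: 1·t ≡ 4 (mod 7).
    So t ≡ 4 (mod 7).
    Then x = 7 + 8·4 = 39, valid modulo lcm(8, 7) = 56: x ≡ 39 (mod 56).
  Combine with x ≡ 0 (mod 3): since gcd(56, 3) = 1, we get a unique residue mod 168.
    Write x = 39 + 56·t and substitute into x ≡ 0 (mod 3): 56·t ≡ 0 − 39 = -39 (mod 3).
    Reduce coefficients mod 3: 2·t ≡ 0 (mod 3).
    The inverse of 2 mod 3 is 2 (since 2·2 = 4 = 1·3 + 1), so t ≡ 2·0 = 0 ≡ 0 (mod 3).
    Then x = 39 + 56·0 = 39, valid modulo lcm(56, 3) = 168: x ≡ 39 (mod 168).
Verify: 39 mod 8 = 7 ✓, 39 mod 7 = 4 ✓, 39 mod 3 = 0 ✓.

x ≡ 39 (mod 168).


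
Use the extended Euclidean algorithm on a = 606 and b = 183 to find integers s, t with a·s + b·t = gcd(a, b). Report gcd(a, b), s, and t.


Euclidean algorithm on (606, 183) — divide until remainder is 0:
  606 = 3 · 183 + 57
  183 = 3 · 57 + 12
  57 = 4 · 12 + 9
  12 = 1 · 9 + 3
  9 = 3 · 3 + 0
gcd(606, 183) = 3.
Track Bezout coefficients alongside the remainders: start with r₀ = 606 = a·1 + b·0 (s = 1, t = 0) and r₁ = 183 = a·0 + b·1 (s = 0, t = 1); each new remainder r_{k+1} = r_{k-1} − q_k·r_k inherits s_{k+1} = s_{k-1} − q_k·s_k, t_{k+1} = t_{k-1} − q_k·t_k, so r_k = a·s_k + b·t_k at every step:
  q = 3: r = 57, s = 1 − 3·0 = 1, t = 0 − 3·1 = -3  (check: 606·1 + 183·(-3) = 57)
  q = 3: r = 12, s = 0 − 3·1 = -3, t = 1 − 3·(-3) = 10  (check: 606·(-3) + 183·10 = 12)
  q = 4: r = 9, s = 1 − 4·(-3) = 13, t = -3 − 4·10 = -43  (check: 606·13 + 183·(-43) = 9)
  q = 1: r = 3, s = -3 − 1·13 = -16, t = 10 − 1·(-43) = 53  (check: 606·(-16) + 183·53 = 3)
The row with r = 3 (the gcd) gives the Bezout coefficients s = -16, t = 53.
Result: 606 · (-16) + 183 · (53) = 3.

gcd(606, 183) = 3; s = -16, t = 53 (check: 606·(-16) + 183·53 = 3).


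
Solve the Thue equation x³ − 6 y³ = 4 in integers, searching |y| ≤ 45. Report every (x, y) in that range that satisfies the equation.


The equation is x³ - 6y³ = 4. For fixed y, x³ = 6·y³ + 4, so a solution requires the RHS to be a perfect cube.
Strategy: iterate y from -45 to 45, compute RHS = 6·y³ + 4, and check whether it is a (positive or negative) perfect cube.
Check small values of y:
  y = 0: RHS = 4 is not a perfect cube.
  y = 1: RHS = 10 is not a perfect cube.
  y = -1: RHS = -2 is not a perfect cube.
  y = 2: RHS = 52 is not a perfect cube.
  y = -2: RHS = -44 is not a perfect cube.
  y = 3: RHS = 166 is not a perfect cube.
  y = -3: RHS = -158 is not a perfect cube.
Continuing the search up to |y| = 45 finds no solutions either.
No (x, y) in the scanned range satisfies the equation.

No integer solutions with |y| ≤ 45.


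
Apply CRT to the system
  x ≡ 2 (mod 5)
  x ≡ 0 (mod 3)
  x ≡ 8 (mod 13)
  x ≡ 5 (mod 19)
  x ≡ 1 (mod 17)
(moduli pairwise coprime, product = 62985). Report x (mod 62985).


Product of moduli M = 5 · 3 · 13 · 19 · 17 = 62985.
Merge one congruence at a time:
  Start: x ≡ 2 (mod 5).
  Combine with x ≡ 0 (mod 3); new modulus lcm = 15.
    Write x = 2 + 5·t and substitute into x ≡ 0 (mod 3): 5·t ≡ 0 − 2 = -2 (mod 3).
    Reduce coefficients mod 3: 2·t ≡ 1 (mod 3).
    The inverse of 2 mod 3 is 2 (since 2·2 = 4 = 1·3 + 1), so t ≡ 2·1 = 2 ≡ 2 (mod 3).
    Then x = 2 + 5·2 = 12, valid modulo lcm(5, 3) = 15: x ≡ 12 (mod 15).
  Combine with x ≡ 8 (mod 13); new modulus lcm = 195.
    Write x = 12 + 15·t and substitute into x ≡ 8 (mod 13): 15·t ≡ 8 − 12 = -4 (mod 13).
    Reduce coefficients mod 13: 2·t ≡ 9 (mod 13).
    The inverse of 2 mod 13 is 7 (since 2·7 = 14 = 1·13 + 1), so t ≡ 7·9 = 63 ≡ 11 (mod 13).
    Then x = 12 + 15·11 = 177, valid modulo lcm(15, 13) = 195: x ≡ 177 (mod 195).
  Combine with x ≡ 5 (mod 19); new modulus lcm = 3705.
    Write x = 177 + 195·t and substitute into x ≡ 5 (mod 19): 195·t ≡ 5 − 177 = -172 (mod 19).
    Reduce coefficients mod 19: 5·t ≡ 18 (mod 19).
    The inverse of 5 mod 19 is 4 (since 5·4 = 20 = 1·19 + 1), so t ≡ 4·18 = 72 ≡ 15 (mod 19).
    Then x = 177 + 195·15 = 3102, valid modulo lcm(195, 19) = 3705: x ≡ 3102 (mod 3705).
  Combine with x ≡ 1 (mod 17); new modulus lcm = 62985.
    Write x = 3102 + 3705·t and substitute into x ≡ 1 (mod 17): 3705·t ≡ 1 − 3102 = -3101 (mod 17).
    Reduce coefficients mod 17: 16·t ≡ 10 (mod 17).
    The inverse of 16 mod 17 is 16 (since 16·16 = 256 = 15·17 + 1), so t ≡ 16·10 = 160 ≡ 7 (mod 17).
    Then x = 3102 + 3705·7 = 29037, valid modulo lcm(3705, 17) = 62985: x ≡ 29037 (mod 62985).
Verify against each original: 29037 mod 5 = 2, 29037 mod 3 = 0, 29037 mod 13 = 8, 29037 mod 19 = 5, 29037 mod 17 = 1.

x ≡ 29037 (mod 62985).


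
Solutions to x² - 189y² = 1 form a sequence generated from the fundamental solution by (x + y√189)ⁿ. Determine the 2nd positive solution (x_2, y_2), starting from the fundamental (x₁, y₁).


Step 1: Find the fundamental solution (x₁, y₁) of x² - 189y² = 1.
  Expand √189 as a continued fraction. a₀ = ⌊√189⌋ = 13; iterate m_{k+1} = d_k·a_k − m_k, d_{k+1} = (189 − m_{k+1}²)/d_k, a_{k+1} = ⌊(a₀ + m_{k+1})/d_{k+1}⌋ (starting m₀ = 0, d₀ = 1), with convergents p_k = a_k·p_{k-1} + p_{k-2}, q_k = a_k·q_{k-1} + q_{k-2} (p₋₁ = 1, q₋₁ = 0):
  k = 0: a₀ = 13; p₀/q₀ = 13/1; p₀² − 189·q₀² = 169 − 189 = -20.
  k = 1: m = 13, d = 20, a = ⌊(13 + 13)/20⌋ = 1; p/q = (1·13 + 1)/(1·1 + 0) = 14/1; p² − 189·q² = 196 − 189 = 7.
  k = 2: m = 7, d = 7, a = ⌊(13 + 7)/7⌋ = 2; p/q = (2·14 + 13)/(2·1 + 1) = 41/3; p² − 189·q² = 1681 − 1701 = -20.
  k = 3: m = 7, d = 20, a = ⌊(13 + 7)/20⌋ = 1; p/q = (1·41 + 14)/(1·3 + 1) = 55/4; p² − 189·q² = 3025 − 3024 = 1.
  The first convergent with p² − 189·q² = 1 gives the fundamental solution (x₁, y₁) = (55, 4).
Step 2: Apply the recurrence (x_{n+1}, y_{n+1}) = (x₁x_n + 189y₁y_n, x₁y_n + y₁x_n) repeatedly.
  From (x_1, y_1) = (55, 4): x_2 = 55·55 + 189·4·4 = 6049; y_2 = 55·4 + 4·55 = 440.
Step 3: Verify x_2² - 189·y_2² = 36590401 - 36590400 = 1 (should be 1). ✓

(x_1, y_1) = (55, 4); (x_2, y_2) = (6049, 440).


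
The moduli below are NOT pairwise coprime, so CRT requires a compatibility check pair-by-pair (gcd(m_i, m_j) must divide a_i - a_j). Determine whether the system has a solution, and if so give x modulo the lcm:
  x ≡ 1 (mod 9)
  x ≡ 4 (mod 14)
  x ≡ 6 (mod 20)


Moduli 9, 14, 20 are not pairwise coprime, so CRT works modulo lcm(m_i) when all pairwise compatibility conditions hold.
Pairwise compatibility: gcd(m_i, m_j) must divide a_i - a_j for every pair.
Merge one congruence at a time:
  Start: x ≡ 1 (mod 9).
  Combine with x ≡ 4 (mod 14): gcd(9, 14) = 1; 4 - 1 = 3, which IS divisible by 1, so compatible.
    Write x = 1 + 9·t and substitute into x ≡ 4 (mod 14): 9·t ≡ 4 − 1 = 3 (mod 14).
    The inverse of 9 mod 14 is 11 (since 9·11 = 99 = 7·14 + 1), so t ≡ 11·3 = 33 ≡ 5 (mod 14).
    Then x = 1 + 9·5 = 46, valid modulo lcm(9, 14) = 126: x ≡ 46 (mod 126).
  Combine with x ≡ 6 (mod 20): gcd(126, 20) = 2; 6 - 46 = -40, which IS divisible by 2, so compatible.
    Write x = 46 + 126·t and substitute into x ≡ 6 (mod 20): 126·t ≡ 6 − 46 = -40 (mod 20).
    Divide the congruence (and modulus) by g = 2: 63·t ≡ -20 (mod 10).
    Reduce coefficients mod 10: 3·t ≡ 0 (mod 10).
    The inverse of 3 mod 10 is 7 (since 3·7 = 21 = 2·10 + 1), so t ≡ 7·0 = 0 ≡ 0 (mod 10).
    Then x = 46 + 126·0 = 46, valid modulo lcm(126, 20) = 1260: x ≡ 46 (mod 1260).
Verify: 46 mod 9 = 1, 46 mod 14 = 4, 46 mod 20 = 6.

x ≡ 46 (mod 1260).


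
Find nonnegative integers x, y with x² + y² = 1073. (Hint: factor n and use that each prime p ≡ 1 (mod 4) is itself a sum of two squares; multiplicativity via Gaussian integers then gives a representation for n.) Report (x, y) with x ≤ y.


Step 1: Factor n = 1073 = 29 · 37.
Step 2: Check the mod-4 condition on each prime factor: 29 ≡ 1 (mod 4), exponent 1; 37 ≡ 1 (mod 4), exponent 1.
All primes ≡ 3 (mod 4) appear to even exponent (or don't appear), so by the two-squares theorem n IS expressible as a sum of two squares.
Step 3: Build a representation. Here n = 29 · 37 is a product of primes ≡ 1 (mod 4). Each prime p ≡ 1 (mod 4) is itself a sum of two squares; find a² by testing p − a² for a perfect square:
  29: 29 − 1² = 28, 29 − 2² = 25 = 5² ⇒ 29 = 2² + 5².
  37: 37 − 1² = 36 = 6² ⇒ 37 = 1² + 6².
  Combine using the Brahmagupta–Fibonacci identity (a² + b²)(c² + d²) = (ac − bd)² + (ad + bc)² = (ac + bd)² + (ad − bc)²:
  29 · 37 = 1073: from (2² + 5²)(1² + 6²), take (2·1 − 5·6, 2·6 + 5·1) = (2 − 30, 12 + 5) = (-28, 17); dropping signs (only squares matter) gives (28, 17); check 28² + 17² = 784 + 289 = 1073 ✓.
Step 4: Order so x ≤ y and verify: 17² + 28² = 289 + 784 = 1073 = n. ✓

n = 1073 = 17² + 28² (one valid representation with x ≤ y).


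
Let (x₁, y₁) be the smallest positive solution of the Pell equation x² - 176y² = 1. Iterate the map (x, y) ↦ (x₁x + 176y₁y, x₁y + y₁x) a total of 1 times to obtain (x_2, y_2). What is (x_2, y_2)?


Step 1: Find the fundamental solution (x₁, y₁) of x² - 176y² = 1.
  Expand √176 as a continued fraction. a₀ = ⌊√176⌋ = 13; iterate m_{k+1} = d_k·a_k − m_k, d_{k+1} = (176 − m_{k+1}²)/d_k, a_{k+1} = ⌊(a₀ + m_{k+1})/d_{k+1}⌋ (starting m₀ = 0, d₀ = 1), with convergents p_k = a_k·p_{k-1} + p_{k-2}, q_k = a_k·q_{k-1} + q_{k-2} (p₋₁ = 1, q₋₁ = 0):
  k = 0: a₀ = 13; p₀/q₀ = 13/1; p₀² − 176·q₀² = 169 − 176 = -7.
  k = 1: m = 13, d = 7, a = ⌊(13 + 13)/7⌋ = 3; p/q = (3·13 + 1)/(3·1 + 0) = 40/3; p² − 176·q² = 1600 − 1584 = 16.
  k = 2: m = 8, d = 16, a = ⌊(13 + 8)/16⌋ = 1; p/q = (1·40 + 13)/(1·3 + 1) = 53/4; p² − 176·q² = 2809 − 2816 = -7.
  k = 3: m = 8, d = 7, a = ⌊(13 + 8)/7⌋ = 3; p/q = (3·53 + 40)/(3·4 + 3) = 199/15; p² − 176·q² = 39601 − 39600 = 1.
  The first convergent with p² − 176·q² = 1 gives the fundamental solution (x₁, y₁) = (199, 15).
Step 2: Apply the recurrence (x_{n+1}, y_{n+1}) = (x₁x_n + 176y₁y_n, x₁y_n + y₁x_n) repeatedly.
  From (x_1, y_1) = (199, 15): x_2 = 199·199 + 176·15·15 = 79201; y_2 = 199·15 + 15·199 = 5970.
Step 3: Verify x_2² - 176·y_2² = 6272798401 - 6272798400 = 1 (should be 1). ✓

(x_1, y_1) = (199, 15); (x_2, y_2) = (79201, 5970).
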